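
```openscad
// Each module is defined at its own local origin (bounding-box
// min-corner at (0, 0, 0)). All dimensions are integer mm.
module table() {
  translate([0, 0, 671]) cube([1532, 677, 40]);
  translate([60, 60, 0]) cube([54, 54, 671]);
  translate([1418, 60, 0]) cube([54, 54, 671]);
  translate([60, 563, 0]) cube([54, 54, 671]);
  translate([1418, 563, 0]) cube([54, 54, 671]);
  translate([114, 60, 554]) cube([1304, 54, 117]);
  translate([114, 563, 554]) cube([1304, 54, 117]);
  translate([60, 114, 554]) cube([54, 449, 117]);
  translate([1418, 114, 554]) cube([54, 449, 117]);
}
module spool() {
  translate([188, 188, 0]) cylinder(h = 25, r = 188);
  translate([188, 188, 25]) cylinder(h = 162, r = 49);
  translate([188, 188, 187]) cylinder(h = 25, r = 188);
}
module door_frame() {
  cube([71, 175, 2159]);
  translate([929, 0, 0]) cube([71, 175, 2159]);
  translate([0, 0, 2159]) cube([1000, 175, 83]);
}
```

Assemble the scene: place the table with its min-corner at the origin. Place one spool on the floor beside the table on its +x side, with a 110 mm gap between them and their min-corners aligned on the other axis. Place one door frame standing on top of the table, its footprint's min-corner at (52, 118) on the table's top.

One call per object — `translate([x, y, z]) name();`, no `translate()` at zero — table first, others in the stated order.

table();
translate([1642, 0, 0]) spool();
translate([52, 118, 711]) door_frame();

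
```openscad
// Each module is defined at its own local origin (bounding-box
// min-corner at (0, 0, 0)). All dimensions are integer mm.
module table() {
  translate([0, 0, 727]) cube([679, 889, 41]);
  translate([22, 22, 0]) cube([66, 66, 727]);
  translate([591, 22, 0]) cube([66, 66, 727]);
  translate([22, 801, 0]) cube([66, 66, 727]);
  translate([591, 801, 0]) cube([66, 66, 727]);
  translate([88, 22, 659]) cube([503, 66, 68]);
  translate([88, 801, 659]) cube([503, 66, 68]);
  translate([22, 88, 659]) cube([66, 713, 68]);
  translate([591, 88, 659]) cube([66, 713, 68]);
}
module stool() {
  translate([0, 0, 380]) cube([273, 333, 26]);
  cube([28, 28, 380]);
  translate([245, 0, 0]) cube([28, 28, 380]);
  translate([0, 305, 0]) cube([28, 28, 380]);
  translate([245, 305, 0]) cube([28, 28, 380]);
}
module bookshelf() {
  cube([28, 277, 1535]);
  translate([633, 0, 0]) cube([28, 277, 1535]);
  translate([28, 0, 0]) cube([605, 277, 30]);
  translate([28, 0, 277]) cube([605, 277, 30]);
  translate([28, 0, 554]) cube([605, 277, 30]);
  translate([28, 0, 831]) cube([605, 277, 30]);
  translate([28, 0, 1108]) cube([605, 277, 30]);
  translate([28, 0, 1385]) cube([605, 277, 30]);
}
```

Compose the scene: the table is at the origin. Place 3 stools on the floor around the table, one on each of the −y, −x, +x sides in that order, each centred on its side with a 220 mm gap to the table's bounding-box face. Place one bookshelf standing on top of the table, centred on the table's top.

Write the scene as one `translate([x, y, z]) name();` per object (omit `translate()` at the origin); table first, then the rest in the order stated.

table();
translate([203, -553, 0]) stool();
translate([-493, 278, 0]) stool();
translate([899, 278, 0]) stool();
translate([9, 306, 768]) bookshelf();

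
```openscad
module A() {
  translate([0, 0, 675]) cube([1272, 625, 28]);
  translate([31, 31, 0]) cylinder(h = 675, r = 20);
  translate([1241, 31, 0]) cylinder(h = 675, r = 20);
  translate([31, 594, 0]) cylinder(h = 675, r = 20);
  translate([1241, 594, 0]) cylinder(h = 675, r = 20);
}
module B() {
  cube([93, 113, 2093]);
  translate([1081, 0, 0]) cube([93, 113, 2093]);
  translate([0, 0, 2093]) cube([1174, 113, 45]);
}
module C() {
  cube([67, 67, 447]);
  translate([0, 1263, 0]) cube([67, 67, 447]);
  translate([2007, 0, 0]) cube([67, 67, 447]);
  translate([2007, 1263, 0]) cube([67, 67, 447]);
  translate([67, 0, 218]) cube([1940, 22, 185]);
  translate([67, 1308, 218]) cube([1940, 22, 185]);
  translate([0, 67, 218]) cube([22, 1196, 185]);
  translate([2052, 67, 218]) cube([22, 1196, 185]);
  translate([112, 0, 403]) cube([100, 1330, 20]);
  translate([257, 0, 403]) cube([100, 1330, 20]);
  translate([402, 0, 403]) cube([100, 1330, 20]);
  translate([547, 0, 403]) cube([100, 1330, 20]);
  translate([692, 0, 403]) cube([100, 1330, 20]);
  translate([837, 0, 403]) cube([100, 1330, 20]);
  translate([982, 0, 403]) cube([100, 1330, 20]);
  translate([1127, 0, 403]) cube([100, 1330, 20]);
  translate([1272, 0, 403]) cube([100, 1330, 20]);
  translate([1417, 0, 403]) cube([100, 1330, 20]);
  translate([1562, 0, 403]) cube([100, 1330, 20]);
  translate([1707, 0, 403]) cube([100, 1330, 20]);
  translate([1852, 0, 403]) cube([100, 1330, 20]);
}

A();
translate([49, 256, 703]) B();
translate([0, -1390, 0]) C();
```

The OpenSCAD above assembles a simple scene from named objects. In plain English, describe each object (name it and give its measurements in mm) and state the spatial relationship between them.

A is a table: top 1272 mm (x) × 625 mm (y), 28 mm thick, upper face at z = 703 mm, on four round legs of 40 mm diameter, each leg's bounding box inset 11 mm from the nearest pair of top edges, running from z = 0 to the bottom of the top.

B is a rectangular door frame: two vertical jambs of 93×113 mm section, 2093 mm tall, with a clear opening 988 mm wide between their inner faces. A header 45 mm tall and 113 mm deep lies on top of the jambs and spans the full outside width.

C is a bed frame 2074 mm long (x) by 1330 mm wide (y). Four 67×67 mm corner posts, 447 mm tall, at the corners of the footprint. Four rails of 22 mm thickness and 185 mm height run between adjacent posts with their undersides at z = 218 mm, their outer faces flush with the outside of the frame (the two x-running rails run between the posts' inner faces; the two y-running rails run between the posts' inner faces). 13 slats, each 100 mm wide (x) and 20 mm thick, lie across the top of the two x-running rails, running the full 1330 mm width of the frame in y; the slats are evenly spaced along x between the inner faces of the end posts with equal gaps (rounded down to the nearest mm) at the −x end and between each pair — any rounding remainder accumulates at the +x end.

The door frame is on top of the table, centred. The bed frame is on the floor beside the table on its −y side.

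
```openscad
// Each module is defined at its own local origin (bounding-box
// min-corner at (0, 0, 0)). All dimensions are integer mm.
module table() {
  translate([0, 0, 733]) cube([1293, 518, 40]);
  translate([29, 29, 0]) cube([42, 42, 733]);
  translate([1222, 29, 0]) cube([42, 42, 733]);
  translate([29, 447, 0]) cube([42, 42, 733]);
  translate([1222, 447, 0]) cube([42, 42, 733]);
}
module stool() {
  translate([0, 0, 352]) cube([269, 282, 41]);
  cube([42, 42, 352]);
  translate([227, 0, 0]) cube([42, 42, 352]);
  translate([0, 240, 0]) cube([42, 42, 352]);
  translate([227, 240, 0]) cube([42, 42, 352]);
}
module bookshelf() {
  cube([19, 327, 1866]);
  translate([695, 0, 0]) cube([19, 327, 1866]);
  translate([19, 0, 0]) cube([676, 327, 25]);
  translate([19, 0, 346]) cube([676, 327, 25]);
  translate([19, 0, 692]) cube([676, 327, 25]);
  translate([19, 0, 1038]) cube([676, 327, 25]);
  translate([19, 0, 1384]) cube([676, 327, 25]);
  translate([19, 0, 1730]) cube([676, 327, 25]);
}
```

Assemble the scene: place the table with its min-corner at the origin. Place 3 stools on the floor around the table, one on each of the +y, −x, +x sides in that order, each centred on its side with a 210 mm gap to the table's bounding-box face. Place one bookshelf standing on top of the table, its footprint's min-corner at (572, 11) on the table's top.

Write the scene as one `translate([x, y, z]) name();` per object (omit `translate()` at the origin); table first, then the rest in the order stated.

table();
translate([512, 728, 0]) stool();
translate([-479, 118, 0]) stool();
translate([1503, 118, 0]) stool();
translate([572, 11, 773]) bookshelf();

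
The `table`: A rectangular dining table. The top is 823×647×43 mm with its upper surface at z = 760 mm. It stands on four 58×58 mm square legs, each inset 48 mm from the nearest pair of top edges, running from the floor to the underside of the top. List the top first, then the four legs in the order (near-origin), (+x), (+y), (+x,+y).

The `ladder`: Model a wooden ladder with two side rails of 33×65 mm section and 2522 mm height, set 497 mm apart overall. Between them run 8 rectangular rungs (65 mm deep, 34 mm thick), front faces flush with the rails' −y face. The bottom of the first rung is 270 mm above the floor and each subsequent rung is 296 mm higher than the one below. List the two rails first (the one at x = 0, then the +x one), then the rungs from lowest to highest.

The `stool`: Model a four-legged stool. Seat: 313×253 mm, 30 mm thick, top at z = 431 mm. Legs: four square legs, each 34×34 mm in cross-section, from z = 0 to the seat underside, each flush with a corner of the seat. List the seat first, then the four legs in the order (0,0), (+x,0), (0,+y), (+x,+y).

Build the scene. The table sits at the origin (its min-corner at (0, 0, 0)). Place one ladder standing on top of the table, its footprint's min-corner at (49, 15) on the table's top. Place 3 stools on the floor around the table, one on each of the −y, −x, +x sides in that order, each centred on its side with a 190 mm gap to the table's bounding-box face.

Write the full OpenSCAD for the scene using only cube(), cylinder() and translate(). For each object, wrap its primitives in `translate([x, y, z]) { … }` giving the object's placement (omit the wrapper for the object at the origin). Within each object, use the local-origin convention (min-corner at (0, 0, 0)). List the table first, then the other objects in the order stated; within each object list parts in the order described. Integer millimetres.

translate([0, 0, 717]) cube([823, 647, 43]);
translate([48, 48, 0]) cube([58, 58, 717]);
translate([717, 48, 0]) cube([58, 58, 717]);
translate([48, 541, 0]) cube([58, 58, 717]);
translate([717, 541, 0]) cube([58, 58, 717]);
translate([49, 15, 760]) {
  cube([33, 65, 2522]);
  translate([464, 0, 0]) cube([33, 65, 2522]);
  translate([33, 0, 270]) cube([431, 65, 34]);
  translate([33, 0, 566]) cube([431, 65, 34]);
  translate([33, 0, 862]) cube([431, 65, 34]);
  translate([33, 0, 1158]) cube([431, 65, 34]);
  translate([33, 0, 1454]) cube([431, 65, 34]);
  translate([33, 0, 1750]) cube([431, 65, 34]);
  translate([33, 0, 2046]) cube([431, 65, 34]);
  translate([33, 0, 2342]) cube([431, 65, 34]);
}
translate([255, -443, 0]) {
  translate([0, 0, 401]) cube([313, 253, 30]);
  cube([34, 34, 401]);
  translate([279, 0, 0]) cube([34, 34, 401]);
  translate([0, 219, 0]) cube([34, 34, 401]);
  translate([279, 219, 0]) cube([34, 34, 401]);
}
translate([-503, 197, 0]) {
  translate([0, 0, 401]) cube([313, 253, 30]);
  cube([34, 34, 401]);
  translate([279, 0, 0]) cube([34, 34, 401]);
  translate([0, 219, 0]) cube([34, 34, 401]);
  translate([279, 219, 0]) cube([34, 34, 401]);
}
translate([1013, 197, 0]) {
  translate([0, 0, 401]) cube([313, 253, 30]);
  cube([34, 34, 401]);
  translate([279, 0, 0]) cube([34, 34, 401]);
  translate([0, 219, 0]) cube([34, 34, 401]);
  translate([279, 219, 0]) cube([34, 34, 401]);
}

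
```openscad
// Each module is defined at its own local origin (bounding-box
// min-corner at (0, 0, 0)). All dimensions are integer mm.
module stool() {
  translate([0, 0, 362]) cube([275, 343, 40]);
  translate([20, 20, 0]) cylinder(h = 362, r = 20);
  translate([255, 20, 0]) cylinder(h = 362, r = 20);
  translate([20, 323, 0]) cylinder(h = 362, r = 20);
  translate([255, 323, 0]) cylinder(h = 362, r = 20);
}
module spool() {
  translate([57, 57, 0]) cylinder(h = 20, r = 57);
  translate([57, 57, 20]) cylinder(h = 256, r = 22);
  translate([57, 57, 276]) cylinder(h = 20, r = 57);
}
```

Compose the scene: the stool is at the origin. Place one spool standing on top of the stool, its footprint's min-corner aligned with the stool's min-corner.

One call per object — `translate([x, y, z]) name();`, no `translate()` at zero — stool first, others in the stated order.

stool();
translate([0, 0, 402]) spool();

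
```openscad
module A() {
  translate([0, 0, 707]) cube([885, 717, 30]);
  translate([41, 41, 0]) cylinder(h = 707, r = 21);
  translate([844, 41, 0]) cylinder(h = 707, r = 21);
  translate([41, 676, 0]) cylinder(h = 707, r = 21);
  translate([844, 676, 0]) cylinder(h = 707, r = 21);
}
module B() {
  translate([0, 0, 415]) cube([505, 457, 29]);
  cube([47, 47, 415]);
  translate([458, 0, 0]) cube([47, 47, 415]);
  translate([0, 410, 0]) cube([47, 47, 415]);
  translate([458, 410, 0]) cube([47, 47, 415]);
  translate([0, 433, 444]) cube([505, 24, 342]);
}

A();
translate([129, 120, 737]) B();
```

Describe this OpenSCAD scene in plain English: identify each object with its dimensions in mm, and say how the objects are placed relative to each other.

A is a table: top 885 mm (x) × 717 mm (y), 30 mm thick, upper face at z = 737 mm, on four round legs of 42 mm diameter, each leg's bounding box inset 20 mm from the nearest pair of top edges, running from z = 0 to the bottom of the top.

B is a chair: 505×457 mm seat, 29 mm thick, top at z = 444 mm, on four 47 mm square corner legs flush with the seat edges. A 24 mm thick backrest slab spans the full seat width, extending 342 mm above the seat top, its back face flush with the seat's +y edge.

The chair is on top of the table.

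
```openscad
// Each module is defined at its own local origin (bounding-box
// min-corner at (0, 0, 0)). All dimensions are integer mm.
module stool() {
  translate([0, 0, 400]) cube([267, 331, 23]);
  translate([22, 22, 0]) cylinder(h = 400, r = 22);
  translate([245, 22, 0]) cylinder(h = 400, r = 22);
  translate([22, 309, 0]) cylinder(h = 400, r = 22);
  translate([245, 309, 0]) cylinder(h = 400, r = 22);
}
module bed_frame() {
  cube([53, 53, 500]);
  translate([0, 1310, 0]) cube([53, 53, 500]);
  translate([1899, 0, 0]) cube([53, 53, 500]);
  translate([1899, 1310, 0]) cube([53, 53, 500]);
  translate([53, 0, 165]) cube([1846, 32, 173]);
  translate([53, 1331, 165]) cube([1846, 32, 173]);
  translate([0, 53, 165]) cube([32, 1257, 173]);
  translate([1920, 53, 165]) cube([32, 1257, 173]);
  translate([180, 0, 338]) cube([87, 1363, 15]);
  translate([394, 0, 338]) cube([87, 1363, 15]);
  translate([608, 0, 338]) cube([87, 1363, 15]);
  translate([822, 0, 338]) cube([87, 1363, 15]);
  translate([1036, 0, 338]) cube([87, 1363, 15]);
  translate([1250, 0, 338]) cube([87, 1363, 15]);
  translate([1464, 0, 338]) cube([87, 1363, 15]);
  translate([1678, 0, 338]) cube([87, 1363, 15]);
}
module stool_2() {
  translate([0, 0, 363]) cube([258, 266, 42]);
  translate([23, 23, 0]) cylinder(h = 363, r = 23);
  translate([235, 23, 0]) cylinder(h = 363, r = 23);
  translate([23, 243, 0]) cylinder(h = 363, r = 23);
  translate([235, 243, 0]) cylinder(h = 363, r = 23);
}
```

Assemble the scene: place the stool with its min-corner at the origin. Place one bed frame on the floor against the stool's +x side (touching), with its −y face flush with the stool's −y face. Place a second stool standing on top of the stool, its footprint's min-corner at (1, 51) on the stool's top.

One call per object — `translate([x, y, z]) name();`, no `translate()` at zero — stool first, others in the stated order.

stool();
translate([267, 0, 0]) bed_frame();
translate([1, 51, 423]) stool_2();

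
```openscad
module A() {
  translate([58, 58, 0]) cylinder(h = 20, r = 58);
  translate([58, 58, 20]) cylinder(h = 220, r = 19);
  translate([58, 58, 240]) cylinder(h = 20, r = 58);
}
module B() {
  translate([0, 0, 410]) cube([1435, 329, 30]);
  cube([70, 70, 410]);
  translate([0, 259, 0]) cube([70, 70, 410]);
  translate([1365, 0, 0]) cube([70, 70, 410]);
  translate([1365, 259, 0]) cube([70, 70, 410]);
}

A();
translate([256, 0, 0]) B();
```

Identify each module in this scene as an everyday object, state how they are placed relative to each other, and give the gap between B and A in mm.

The bench's nearest face is 140 mm from the spool's +x face.

A is a spool. B is a bench. The bench is on the floor beside the spool on its +x side. The gap between the bench and the spool is 140 mm.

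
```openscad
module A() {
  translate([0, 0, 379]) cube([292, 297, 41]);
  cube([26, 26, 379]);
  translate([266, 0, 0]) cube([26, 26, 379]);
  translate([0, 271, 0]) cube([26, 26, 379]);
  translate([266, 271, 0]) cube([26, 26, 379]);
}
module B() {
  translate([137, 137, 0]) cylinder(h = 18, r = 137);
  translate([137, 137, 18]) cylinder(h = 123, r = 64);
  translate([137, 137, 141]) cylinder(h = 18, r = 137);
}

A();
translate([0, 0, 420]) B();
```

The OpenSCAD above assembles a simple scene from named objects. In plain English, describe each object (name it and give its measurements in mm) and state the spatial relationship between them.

A is a four-legged stool. The seat is a 292×297×41 mm slab whose top surface is at z = 420 mm; four square legs, each 26×26 mm in cross-section, run from the floor (z = 0) to the underside of the seat, each flush with a corner of the seat.

B is a spool: two coaxial disc flanges of radius 137 mm and thickness 18 mm, joined by a core cylinder of radius 64 mm and height 123 mm. The lower flange rests on z = 0 and the three cylinders share a vertical axis.

The spool is on top of the stool.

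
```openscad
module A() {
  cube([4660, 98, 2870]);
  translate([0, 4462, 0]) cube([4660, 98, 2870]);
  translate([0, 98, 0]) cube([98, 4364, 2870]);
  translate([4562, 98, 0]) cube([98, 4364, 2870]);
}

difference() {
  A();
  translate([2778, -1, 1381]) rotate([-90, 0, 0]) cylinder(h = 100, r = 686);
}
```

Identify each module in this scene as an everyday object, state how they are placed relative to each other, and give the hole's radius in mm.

A is a house frame. The house frame has a circular hole through its front wall. The hole's radius is 686 mm.

The subtracted cylinder has r = 686 mm.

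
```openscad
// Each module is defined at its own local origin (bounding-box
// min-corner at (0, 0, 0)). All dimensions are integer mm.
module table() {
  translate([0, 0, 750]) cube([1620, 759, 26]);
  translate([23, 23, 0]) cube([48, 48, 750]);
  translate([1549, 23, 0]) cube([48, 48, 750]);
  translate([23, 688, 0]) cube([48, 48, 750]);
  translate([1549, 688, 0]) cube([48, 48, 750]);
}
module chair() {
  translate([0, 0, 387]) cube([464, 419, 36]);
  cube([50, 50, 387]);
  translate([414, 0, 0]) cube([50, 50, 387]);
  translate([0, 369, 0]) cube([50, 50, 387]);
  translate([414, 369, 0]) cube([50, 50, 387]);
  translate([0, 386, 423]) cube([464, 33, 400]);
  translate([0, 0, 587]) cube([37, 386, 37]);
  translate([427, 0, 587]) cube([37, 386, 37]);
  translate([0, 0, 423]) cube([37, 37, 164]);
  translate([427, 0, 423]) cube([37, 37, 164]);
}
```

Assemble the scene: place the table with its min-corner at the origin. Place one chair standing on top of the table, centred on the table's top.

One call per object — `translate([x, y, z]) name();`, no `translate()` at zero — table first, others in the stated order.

table();
translate([578, 170, 776]) chair();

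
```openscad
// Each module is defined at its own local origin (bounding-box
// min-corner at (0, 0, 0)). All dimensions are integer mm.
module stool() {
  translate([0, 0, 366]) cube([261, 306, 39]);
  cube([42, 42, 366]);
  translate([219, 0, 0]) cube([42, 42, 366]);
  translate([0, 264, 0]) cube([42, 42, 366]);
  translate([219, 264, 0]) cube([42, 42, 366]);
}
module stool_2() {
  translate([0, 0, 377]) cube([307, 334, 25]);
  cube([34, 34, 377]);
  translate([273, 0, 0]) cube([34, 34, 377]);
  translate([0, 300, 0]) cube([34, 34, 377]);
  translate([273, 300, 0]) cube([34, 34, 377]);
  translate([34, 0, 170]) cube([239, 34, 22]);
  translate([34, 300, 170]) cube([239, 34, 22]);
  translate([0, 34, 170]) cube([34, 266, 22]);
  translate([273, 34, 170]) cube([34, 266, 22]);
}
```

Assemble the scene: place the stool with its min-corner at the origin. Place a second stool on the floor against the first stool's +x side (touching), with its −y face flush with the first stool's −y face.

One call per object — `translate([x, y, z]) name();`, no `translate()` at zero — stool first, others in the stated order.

stool();
translate([261, 0, 0]) stool_2();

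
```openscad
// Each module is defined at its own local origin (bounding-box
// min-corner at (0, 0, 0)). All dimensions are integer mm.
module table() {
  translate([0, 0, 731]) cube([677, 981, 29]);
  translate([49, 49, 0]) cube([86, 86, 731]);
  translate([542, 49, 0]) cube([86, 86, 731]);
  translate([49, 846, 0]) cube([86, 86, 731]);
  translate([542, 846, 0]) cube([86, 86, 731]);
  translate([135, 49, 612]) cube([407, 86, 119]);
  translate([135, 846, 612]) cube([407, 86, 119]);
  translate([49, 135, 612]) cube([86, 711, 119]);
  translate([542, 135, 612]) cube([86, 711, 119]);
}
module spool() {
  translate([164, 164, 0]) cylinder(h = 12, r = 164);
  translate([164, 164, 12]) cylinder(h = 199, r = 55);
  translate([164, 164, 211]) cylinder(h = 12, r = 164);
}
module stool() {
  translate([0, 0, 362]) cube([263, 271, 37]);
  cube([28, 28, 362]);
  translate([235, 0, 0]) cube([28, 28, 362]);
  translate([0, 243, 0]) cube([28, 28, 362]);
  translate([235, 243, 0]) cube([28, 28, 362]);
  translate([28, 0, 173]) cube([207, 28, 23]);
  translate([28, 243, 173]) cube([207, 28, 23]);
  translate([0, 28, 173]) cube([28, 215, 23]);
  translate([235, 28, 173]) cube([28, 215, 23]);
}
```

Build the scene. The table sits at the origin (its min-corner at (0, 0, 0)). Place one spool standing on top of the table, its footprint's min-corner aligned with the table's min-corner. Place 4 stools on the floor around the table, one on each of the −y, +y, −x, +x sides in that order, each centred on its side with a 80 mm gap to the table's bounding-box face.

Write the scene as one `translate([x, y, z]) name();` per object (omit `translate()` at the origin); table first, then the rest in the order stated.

table();
translate([0, 0, 760]) spool();
translate([207, -351, 0]) stool();
translate([207, 1061, 0]) stool();
translate([-343, 355, 0]) stool();
translate([757, 355, 0]) stool();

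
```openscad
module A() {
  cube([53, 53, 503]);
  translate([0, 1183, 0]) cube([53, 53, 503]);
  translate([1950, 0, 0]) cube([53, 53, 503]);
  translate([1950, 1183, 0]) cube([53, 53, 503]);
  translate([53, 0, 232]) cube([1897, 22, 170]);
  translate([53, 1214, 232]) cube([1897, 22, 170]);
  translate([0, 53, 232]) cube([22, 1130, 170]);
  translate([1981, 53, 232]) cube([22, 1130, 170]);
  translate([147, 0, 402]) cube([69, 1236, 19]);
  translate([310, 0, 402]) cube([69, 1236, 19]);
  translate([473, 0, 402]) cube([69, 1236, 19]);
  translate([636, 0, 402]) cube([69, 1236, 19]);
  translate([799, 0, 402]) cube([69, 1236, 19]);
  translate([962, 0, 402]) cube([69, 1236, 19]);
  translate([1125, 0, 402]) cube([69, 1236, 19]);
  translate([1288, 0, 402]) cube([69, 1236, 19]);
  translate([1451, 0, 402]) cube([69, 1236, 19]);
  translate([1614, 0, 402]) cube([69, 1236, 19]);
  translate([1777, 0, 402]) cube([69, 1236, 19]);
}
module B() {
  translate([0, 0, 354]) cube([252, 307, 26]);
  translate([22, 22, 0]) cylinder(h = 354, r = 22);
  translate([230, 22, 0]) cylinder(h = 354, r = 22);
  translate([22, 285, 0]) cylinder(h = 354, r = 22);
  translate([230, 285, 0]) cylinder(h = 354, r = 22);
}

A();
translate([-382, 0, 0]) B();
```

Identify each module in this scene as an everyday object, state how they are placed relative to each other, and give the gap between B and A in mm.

A is a bed frame. B is a stool. The stool is on the floor beside the bed frame on its −x side. The gap between the stool and the bed frame is 130 mm.

The stool's nearest face is 130 mm from the bed frame's −x face.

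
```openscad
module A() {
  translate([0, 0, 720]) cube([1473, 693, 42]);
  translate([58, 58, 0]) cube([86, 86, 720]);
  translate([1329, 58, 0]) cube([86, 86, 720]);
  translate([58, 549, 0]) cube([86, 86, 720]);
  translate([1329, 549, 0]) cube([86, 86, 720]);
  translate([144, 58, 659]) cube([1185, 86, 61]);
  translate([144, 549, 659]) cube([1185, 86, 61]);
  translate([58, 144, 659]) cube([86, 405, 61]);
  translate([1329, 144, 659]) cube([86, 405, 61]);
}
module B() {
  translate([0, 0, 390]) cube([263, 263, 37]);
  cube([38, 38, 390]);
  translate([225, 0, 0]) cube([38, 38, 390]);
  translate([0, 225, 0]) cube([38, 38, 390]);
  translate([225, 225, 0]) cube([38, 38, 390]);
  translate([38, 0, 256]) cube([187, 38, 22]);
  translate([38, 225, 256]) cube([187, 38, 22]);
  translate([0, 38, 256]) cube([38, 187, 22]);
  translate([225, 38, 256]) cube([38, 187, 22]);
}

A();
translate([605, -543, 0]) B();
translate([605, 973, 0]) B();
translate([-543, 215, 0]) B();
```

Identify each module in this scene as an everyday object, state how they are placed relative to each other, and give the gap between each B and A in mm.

Each stool's nearest face is 280 mm from the table's bounding box.

A is a table. B is a stool. Three stools sit around the table at the −y, +y, −x sides. The gap between each stool and the table is 280 mm.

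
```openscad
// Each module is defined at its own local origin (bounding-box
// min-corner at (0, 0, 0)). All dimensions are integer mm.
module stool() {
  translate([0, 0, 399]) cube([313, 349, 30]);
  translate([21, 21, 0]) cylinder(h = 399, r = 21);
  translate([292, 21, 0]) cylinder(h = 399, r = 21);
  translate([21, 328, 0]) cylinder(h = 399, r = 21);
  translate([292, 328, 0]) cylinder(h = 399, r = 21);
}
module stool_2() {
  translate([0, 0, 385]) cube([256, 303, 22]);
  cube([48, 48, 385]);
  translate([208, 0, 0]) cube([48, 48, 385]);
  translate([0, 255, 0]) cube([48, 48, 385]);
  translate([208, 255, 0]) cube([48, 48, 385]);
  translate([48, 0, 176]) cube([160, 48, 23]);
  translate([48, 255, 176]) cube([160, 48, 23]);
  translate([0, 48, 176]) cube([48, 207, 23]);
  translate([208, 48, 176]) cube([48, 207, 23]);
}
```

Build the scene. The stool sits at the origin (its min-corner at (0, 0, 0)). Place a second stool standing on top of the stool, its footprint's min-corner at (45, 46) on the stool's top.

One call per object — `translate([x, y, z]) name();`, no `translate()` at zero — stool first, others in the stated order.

stool();
translate([45, 46, 429]) stool_2();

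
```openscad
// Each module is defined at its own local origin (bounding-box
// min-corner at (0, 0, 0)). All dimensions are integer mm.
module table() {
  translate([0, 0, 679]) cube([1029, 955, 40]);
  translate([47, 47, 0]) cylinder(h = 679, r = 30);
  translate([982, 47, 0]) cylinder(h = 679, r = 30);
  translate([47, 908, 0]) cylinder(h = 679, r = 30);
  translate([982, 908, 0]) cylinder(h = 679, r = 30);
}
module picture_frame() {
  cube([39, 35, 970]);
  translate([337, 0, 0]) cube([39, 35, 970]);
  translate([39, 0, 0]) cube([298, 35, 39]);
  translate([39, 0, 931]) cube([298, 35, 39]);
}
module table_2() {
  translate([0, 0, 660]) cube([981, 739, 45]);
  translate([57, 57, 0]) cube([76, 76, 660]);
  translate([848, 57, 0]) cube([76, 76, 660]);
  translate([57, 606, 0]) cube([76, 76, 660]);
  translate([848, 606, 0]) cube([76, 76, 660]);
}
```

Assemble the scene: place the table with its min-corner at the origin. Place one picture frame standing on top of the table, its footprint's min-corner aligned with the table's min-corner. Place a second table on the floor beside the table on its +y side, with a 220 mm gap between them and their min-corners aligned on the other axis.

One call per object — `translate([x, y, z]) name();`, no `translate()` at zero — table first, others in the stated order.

table();
translate([0, 0, 719]) picture_frame();
translate([0, 1175, 0]) table_2();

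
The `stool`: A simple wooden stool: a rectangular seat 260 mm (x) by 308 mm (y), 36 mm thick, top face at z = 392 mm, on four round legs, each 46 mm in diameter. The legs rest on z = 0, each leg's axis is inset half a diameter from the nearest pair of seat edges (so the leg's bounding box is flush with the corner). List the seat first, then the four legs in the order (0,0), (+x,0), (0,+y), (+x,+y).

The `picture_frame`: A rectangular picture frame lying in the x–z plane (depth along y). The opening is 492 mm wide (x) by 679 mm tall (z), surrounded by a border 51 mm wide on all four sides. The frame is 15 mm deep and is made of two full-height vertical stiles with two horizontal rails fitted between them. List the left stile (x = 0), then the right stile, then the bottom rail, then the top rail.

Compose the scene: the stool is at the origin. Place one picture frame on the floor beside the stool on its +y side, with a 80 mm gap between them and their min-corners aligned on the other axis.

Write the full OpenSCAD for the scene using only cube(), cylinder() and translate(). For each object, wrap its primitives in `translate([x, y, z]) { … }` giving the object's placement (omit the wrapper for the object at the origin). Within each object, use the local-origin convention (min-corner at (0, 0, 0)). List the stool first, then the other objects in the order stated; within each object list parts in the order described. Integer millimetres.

translate([0, 0, 356]) cube([260, 308, 36]);
translate([23, 23, 0]) cylinder(h = 356, r = 23);
translate([237, 23, 0]) cylinder(h = 356, r = 23);
translate([23, 285, 0]) cylinder(h = 356, r = 23);
translate([237, 285, 0]) cylinder(h = 356, r = 23);
translate([0, 388, 0]) {
  cube([51, 15, 781]);
  translate([543, 0, 0]) cube([51, 15, 781]);
  translate([51, 0, 0]) cube([492, 15, 51]);
  translate([51, 0, 730]) cube([492, 15, 51]);
}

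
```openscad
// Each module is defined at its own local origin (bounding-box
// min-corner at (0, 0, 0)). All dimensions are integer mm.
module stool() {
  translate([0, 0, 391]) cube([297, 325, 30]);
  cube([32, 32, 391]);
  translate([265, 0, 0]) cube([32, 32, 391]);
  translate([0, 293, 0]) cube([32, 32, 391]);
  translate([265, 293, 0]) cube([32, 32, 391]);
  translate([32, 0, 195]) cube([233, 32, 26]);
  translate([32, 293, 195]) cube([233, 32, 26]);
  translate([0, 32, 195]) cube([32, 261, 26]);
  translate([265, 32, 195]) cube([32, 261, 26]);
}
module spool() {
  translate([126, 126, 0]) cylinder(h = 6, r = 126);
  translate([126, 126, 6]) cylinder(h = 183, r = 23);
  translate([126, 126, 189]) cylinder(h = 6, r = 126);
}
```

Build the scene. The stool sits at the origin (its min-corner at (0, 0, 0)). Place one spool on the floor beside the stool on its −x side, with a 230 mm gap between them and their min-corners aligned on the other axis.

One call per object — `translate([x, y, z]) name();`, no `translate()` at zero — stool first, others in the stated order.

stool();
translate([-482, 0, 0]) spool();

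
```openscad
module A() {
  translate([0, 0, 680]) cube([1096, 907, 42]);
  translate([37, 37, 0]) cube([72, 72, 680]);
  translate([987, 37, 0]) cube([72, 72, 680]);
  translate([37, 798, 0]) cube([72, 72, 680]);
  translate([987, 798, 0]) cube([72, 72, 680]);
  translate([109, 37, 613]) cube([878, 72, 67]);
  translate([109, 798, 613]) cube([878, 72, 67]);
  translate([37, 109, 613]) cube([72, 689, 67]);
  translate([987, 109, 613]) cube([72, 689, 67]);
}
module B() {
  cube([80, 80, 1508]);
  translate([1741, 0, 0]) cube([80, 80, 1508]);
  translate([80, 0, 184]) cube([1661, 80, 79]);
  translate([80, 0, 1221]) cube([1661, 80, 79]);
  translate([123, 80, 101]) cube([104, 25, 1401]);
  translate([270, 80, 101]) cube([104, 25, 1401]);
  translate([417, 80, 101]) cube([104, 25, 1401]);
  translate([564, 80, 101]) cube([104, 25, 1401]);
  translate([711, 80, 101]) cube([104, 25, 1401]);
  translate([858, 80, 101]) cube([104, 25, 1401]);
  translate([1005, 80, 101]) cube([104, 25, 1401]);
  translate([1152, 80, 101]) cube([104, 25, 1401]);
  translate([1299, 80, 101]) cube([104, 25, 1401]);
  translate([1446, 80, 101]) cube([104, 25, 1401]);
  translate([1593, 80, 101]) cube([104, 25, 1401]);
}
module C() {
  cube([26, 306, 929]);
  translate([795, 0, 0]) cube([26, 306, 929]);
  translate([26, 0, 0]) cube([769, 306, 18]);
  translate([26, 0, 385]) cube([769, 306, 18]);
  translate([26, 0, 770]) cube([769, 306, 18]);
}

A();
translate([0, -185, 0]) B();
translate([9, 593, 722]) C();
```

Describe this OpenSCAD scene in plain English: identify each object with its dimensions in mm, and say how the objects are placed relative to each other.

A is a rectangular dining table. The top is 1096×907×42 mm with its upper surface at z = 722 mm. It stands on four 72×72 mm square legs, each inset 37 mm from the nearest pair of top edges, running from the floor to the underside of the top. Four apron rails, 72 mm thick and 67 mm tall, run between adjacent legs with their top edges flush with the underside of the top and their outer faces flush with the legs' outer faces.

B is a fence section. Two 80×80 mm posts, 1508 mm tall, stand on the floor with a clear span of 1661 mm between their inner faces. Two horizontal rails of 80×79 mm section span the gap between the posts with their undersides at z = 184 mm and z = 1221 mm, flush with the posts' −y face. 11 pickets, each 104 mm wide, 25 mm thick and 1401 mm tall, are fixed to the +y face of the rails with their bottoms at z = 101 mm, evenly spaced across the span with equal gaps (rounded down to the nearest mm) at the −x end and between each pair — any rounding remainder accumulates at the +x end.

C is an open bookshelf. Two side panels, each 26 mm thick, 306 mm deep and 929 mm tall, stand 821 mm apart (outside-to-outside). Between them sit 3 shelves, each 18 mm thick and 306 mm deep, spanning the full gap between the sides. The bottom shelf rests on the floor (its underside at z = 0) and the clear gap between one shelf's top and the next shelf's underside is 367 mm.

The fence section is on the floor beside the table on its −y side. The bookshelf is on top of the table.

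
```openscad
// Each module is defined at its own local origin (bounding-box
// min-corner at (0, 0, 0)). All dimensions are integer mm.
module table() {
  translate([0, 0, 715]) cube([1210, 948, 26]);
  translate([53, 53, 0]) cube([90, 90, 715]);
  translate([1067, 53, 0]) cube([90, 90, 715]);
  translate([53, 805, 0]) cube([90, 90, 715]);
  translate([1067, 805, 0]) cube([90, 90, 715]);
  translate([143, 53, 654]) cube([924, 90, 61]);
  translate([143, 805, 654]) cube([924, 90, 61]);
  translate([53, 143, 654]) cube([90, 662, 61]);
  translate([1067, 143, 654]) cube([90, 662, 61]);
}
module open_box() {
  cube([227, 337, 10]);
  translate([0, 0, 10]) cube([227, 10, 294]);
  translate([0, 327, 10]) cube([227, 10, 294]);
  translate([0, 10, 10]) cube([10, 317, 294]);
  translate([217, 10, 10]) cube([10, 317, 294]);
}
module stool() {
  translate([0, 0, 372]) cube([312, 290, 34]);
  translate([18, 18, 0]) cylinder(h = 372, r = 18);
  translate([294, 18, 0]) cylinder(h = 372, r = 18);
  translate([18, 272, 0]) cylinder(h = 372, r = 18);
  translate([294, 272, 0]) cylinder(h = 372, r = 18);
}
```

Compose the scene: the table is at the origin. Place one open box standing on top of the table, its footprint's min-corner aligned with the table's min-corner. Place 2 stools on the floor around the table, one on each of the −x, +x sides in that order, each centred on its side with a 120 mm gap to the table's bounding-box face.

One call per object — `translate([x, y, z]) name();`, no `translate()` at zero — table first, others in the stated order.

table();
translate([0, 0, 741]) open_box();
translate([-432, 329, 0]) stool();
translate([1330, 329, 0]) stool();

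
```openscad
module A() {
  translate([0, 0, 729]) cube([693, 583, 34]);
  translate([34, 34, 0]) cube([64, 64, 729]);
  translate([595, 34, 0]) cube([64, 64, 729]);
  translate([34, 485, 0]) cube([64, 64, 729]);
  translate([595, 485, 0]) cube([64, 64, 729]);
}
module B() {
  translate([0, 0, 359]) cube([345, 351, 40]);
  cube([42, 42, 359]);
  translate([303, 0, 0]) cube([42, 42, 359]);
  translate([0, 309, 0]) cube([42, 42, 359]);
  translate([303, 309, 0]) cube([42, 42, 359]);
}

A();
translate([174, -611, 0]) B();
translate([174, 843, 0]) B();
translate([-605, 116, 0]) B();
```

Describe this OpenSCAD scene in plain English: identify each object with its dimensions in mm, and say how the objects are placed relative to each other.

A is a rectangular dining table. The top is 693×583×34 mm with its upper surface at z = 763 mm. It stands on four 64×64 mm square legs, each inset 34 mm from the nearest pair of top edges, running from the floor to the underside of the top.

B is a four-legged stool. The seat is a 345×351×40 mm slab whose top surface is at z = 399 mm; four square legs, each 42×42 mm in cross-section, run from the floor (z = 0) to the underside of the seat, each flush with a corner of the seat.

Three stools sit around the table at the −y, +y, −x sides.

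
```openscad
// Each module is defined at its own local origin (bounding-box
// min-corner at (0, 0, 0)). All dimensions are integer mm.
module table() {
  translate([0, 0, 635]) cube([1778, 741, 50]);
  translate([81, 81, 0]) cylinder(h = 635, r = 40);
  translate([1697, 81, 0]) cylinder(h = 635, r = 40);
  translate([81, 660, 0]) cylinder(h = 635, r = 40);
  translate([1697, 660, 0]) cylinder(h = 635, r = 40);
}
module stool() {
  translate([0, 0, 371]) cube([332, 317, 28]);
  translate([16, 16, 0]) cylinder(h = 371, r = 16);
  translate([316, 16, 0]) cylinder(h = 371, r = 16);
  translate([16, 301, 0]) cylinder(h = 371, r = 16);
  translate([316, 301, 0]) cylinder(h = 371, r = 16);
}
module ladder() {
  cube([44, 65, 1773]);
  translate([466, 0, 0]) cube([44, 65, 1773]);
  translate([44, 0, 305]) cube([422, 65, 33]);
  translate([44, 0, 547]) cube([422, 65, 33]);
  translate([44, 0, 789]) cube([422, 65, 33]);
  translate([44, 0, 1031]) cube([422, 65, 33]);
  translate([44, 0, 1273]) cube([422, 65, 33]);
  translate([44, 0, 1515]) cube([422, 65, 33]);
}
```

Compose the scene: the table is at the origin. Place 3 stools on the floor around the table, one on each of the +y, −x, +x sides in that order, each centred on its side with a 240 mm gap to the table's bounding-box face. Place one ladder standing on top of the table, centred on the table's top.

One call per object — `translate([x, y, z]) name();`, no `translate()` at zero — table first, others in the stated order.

table();
translate([723, 981, 0]) stool();
translate([-572, 212, 0]) stool();
translate([2018, 212, 0]) stool();
translate([634, 338, 685]) ladder();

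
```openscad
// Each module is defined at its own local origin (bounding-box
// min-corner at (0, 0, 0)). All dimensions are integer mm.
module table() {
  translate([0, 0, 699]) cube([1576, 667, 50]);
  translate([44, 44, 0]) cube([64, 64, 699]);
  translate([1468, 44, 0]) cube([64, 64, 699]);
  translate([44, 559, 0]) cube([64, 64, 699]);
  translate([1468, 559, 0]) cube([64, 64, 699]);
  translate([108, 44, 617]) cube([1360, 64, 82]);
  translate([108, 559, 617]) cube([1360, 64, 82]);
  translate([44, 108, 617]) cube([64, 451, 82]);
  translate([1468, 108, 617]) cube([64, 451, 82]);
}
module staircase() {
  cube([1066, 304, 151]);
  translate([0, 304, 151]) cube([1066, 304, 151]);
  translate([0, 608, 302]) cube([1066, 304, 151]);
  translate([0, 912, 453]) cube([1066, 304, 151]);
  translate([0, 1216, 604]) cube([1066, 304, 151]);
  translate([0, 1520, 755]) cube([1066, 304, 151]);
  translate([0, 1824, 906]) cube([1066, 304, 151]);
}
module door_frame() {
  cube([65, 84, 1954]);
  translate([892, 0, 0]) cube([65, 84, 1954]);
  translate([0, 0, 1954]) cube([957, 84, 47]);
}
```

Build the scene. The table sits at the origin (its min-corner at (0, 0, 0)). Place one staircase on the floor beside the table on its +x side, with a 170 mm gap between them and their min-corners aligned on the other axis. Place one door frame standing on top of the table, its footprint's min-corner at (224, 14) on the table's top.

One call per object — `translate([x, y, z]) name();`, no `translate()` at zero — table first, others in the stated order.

table();
translate([1746, 0, 0]) staircase();
translate([224, 14, 749]) door_frame();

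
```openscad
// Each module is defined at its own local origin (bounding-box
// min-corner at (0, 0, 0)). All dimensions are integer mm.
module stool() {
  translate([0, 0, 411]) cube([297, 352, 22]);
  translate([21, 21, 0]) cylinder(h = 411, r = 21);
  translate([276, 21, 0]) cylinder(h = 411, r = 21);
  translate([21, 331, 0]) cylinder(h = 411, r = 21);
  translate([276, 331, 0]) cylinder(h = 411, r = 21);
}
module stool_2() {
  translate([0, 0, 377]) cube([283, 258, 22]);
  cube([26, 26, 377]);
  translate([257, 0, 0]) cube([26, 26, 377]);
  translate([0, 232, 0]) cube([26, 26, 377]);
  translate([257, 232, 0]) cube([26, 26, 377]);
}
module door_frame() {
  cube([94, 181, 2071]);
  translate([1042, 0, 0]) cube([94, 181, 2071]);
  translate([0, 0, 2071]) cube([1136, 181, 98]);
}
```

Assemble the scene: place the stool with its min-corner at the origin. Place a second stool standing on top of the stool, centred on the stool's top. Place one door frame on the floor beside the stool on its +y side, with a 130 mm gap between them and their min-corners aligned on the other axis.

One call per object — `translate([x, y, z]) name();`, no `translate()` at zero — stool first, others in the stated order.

stool();
translate([7, 47, 433]) stool_2();
translate([0, 482, 0]) door_frame();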